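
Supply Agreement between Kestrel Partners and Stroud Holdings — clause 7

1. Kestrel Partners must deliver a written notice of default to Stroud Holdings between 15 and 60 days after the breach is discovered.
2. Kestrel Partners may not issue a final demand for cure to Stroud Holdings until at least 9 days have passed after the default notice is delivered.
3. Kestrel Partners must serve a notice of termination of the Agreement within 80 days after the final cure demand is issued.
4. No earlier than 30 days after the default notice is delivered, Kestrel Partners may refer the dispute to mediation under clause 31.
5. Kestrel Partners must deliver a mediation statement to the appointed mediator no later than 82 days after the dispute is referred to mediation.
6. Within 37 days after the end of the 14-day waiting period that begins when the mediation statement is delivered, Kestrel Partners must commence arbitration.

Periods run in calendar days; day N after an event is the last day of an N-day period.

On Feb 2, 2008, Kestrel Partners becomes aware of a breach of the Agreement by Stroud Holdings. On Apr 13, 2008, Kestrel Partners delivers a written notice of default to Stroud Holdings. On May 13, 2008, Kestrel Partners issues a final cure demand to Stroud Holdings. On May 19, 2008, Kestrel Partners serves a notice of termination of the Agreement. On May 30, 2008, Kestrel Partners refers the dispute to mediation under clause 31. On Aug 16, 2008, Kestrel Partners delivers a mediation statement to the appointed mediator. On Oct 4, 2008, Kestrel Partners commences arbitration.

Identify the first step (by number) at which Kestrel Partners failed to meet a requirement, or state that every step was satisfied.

Step 1 — 15 and 60 days from Feb 2, 2008 (when the breach is discovered) are Feb 17, 2008 and Apr 2, 2008 respectively; Apr 13, 2008 is 11 days past the end of the window.
Later steps need not be reached.

Step 1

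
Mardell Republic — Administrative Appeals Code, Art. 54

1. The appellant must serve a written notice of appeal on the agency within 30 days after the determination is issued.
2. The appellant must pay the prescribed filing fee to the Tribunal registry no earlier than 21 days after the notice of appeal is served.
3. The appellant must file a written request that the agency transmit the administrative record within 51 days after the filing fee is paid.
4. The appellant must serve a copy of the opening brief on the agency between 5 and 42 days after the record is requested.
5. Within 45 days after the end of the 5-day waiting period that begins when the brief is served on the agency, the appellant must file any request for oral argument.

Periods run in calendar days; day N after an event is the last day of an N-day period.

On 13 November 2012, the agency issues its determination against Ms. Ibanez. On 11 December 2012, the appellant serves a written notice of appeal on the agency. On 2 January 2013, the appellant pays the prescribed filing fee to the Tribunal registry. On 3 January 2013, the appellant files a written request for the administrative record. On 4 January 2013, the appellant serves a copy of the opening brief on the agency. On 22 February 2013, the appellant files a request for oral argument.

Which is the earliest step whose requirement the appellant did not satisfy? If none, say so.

Step 4

(1) due by 13 November 2012 + 30 days = 13 December 2012; 11 December 2012 is within that limit.
(2) permitted from 11 December 2012 + 21 days = 1 January 2013 onward; done 2 January 2013, after the minimum wait.
(3) due by 2 January 2013 + 51 days = 22 February 2013; 3 January 2013 is within that limit.
(4) the permitted window runs from 3 January 2013 + 5 = 8 January 2013 to 3 January 2013 + 42 = 14 February 2013; done 4 January 2013 — 4 days before the window opened.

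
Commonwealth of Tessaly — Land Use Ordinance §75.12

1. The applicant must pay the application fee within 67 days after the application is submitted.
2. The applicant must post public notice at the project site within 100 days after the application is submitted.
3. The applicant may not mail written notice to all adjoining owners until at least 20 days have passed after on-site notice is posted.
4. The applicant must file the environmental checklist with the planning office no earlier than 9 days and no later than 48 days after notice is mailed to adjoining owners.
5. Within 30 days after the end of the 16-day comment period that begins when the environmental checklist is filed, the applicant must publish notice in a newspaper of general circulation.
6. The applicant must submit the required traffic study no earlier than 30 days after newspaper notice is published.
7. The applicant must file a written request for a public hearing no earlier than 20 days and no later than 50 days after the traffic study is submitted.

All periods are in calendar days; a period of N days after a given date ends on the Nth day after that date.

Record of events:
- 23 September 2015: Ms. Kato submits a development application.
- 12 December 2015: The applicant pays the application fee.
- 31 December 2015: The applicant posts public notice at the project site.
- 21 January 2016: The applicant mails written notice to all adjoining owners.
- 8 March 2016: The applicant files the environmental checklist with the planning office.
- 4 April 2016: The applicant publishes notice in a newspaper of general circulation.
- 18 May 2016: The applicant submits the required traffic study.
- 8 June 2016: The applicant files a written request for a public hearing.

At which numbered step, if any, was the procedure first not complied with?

Step 1: 67 days after 23 September 2015 (when the application is submitted) is 29 November 2015; done 12 December 2015 — 13 days late.
Later steps need not be reached.

Step 1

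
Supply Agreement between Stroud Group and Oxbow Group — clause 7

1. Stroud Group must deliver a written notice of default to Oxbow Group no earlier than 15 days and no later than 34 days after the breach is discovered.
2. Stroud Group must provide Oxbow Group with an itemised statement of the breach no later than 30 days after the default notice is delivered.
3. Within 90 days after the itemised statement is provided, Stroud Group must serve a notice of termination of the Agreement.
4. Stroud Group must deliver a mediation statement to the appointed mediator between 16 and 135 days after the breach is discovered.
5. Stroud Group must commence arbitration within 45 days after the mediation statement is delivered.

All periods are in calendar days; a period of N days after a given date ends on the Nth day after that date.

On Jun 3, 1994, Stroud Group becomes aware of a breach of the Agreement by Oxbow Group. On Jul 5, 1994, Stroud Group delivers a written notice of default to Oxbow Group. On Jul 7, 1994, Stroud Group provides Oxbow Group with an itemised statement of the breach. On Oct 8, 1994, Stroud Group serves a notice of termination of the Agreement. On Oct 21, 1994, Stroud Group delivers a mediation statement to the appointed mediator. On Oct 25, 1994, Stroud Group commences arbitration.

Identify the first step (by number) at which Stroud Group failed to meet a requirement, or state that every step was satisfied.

Step 1: the window is 15–34 days after Jun 3, 1994 (when the breach is discovered), so Jun 18, 1994 through Jul 7, 1994; done Jul 5, 1994, which is between those dates.
Step 2: 30 days after Jul 5, 1994 (when the default notice is delivered) is Aug 4, 1994; done Jul 7, 1994 — timely.
Step 3: 90 days after Jul 7, 1994 (when the itemised statement is provided) is Oct 5, 1994; Oct 8, 1994 misses that deadline by 3 days.

Step 3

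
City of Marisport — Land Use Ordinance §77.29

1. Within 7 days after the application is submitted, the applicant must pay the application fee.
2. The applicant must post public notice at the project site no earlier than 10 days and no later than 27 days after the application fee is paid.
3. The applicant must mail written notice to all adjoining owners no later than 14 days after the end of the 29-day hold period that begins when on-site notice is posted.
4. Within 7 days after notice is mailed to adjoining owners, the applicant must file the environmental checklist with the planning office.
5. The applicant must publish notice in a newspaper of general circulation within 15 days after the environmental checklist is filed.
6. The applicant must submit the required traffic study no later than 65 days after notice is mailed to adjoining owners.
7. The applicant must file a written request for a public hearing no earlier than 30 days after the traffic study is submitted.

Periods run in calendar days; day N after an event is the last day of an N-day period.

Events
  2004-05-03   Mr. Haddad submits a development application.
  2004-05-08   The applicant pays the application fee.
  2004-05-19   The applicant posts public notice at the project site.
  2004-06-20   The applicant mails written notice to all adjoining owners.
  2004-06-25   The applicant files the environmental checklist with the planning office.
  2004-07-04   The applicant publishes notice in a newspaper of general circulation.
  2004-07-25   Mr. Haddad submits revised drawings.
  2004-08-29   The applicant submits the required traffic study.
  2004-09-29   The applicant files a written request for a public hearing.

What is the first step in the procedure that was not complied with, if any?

(1) due by 2004-05-03 + 7 days = 2004-05-10; completed 2004-05-08, before the deadline.
(2) the permitted window runs from 2004-05-08 + 10 = 2004-05-18 to 2004-05-08 + 27 = 2004-06-04; 2004-05-19 falls inside that range.
(3) due by 2004-06-17 + 14 days = 2004-07-01; done 2004-06-20 — timely.
(4) due by 2004-06-20 + 7 days = 2004-06-27; completed 2004-06-25, before the deadline.
(5) due by 2004-06-25 + 15 days = 2004-07-10; 2004-07-04 is within that limit.
(6) due by 2004-06-20 + 65 days = 2004-08-24; not done until 2004-08-29, 5 days after the deadline.
That is the first point of non-compliance.

Step 6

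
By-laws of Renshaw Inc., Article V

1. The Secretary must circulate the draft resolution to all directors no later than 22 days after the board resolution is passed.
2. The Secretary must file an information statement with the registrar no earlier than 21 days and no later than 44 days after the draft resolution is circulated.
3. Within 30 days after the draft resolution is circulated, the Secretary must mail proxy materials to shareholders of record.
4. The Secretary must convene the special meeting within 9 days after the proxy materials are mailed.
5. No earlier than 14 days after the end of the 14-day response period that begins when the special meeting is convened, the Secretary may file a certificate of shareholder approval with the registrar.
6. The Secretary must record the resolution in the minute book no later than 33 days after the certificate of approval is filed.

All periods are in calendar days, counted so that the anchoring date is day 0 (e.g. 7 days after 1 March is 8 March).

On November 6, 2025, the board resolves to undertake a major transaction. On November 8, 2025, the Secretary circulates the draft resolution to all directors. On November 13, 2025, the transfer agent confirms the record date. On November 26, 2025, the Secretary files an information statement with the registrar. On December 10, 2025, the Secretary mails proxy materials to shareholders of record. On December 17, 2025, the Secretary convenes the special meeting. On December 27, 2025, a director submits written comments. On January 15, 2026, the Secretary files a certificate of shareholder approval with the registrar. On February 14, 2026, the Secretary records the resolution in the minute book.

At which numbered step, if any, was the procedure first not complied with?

Step 1 — counting 22 days from November 6, 2025 (when the board resolution is passed) gives a deadline of November 28, 2025; done November 8, 2025 — timely.
Step 2 — 21 and 44 days from November 8, 2025 (when the draft resolution is circulated) are November 29, 2025 and December 22, 2025 respectively; done November 26, 2025 — 3 days before the window opened.
No need to go further; step 2 was not satisfied.

Step 2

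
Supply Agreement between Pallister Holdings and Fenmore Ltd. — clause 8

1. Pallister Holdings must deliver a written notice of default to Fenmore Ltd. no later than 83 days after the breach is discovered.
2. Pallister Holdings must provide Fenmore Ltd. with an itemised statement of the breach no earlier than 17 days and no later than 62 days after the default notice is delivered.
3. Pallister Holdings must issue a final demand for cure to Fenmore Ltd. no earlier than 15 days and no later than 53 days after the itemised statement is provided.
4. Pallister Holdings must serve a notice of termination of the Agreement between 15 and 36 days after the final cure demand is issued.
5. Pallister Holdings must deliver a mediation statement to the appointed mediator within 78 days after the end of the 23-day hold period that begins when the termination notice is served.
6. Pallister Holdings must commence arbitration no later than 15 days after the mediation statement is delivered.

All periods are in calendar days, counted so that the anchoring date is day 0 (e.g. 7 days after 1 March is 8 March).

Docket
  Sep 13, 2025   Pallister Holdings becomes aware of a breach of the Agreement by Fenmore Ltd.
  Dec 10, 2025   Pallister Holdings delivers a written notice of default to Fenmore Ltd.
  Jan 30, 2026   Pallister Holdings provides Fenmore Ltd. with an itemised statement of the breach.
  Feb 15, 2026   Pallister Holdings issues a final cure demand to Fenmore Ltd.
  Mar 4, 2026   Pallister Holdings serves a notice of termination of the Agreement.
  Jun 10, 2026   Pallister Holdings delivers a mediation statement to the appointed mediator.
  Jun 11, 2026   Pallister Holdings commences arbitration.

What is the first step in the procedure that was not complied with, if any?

Step 1

Step 1: 83 days after Sep 13, 2025 (when the breach is discovered) is Dec 5, 2025; not done until Dec 10, 2025, 5 days after the deadline.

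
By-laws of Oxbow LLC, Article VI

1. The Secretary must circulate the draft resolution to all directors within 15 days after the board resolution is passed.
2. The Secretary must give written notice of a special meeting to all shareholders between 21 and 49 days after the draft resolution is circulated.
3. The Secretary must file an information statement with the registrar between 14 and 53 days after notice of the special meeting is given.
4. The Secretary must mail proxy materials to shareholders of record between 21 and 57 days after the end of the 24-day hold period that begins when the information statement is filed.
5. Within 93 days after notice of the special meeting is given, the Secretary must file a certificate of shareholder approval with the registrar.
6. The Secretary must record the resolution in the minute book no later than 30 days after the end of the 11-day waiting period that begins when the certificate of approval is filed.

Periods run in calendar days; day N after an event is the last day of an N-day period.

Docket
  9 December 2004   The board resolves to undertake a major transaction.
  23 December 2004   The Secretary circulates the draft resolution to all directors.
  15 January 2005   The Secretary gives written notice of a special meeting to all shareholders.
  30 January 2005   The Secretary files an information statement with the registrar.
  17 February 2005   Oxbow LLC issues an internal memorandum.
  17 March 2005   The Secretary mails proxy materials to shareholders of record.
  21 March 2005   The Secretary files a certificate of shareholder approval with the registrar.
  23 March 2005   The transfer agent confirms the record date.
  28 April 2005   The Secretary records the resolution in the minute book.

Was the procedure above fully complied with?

(1) due by 9 December 2004 + 15 days = 24 December 2004; done 23 December 2004 — timely.
(2) the permitted window runs from 23 December 2004 + 21 = 13 January 2005 to 23 December 2004 + 49 = 10 February 2005; done 15 January 2005 — within the window.
(3) the permitted window runs from 15 January 2005 + 14 = 29 January 2005 to 15 January 2005 + 53 = 9 March 2005; 30 January 2005 falls inside that range.
(4) the permitted window runs from 23 February 2005 + 21 = 16 March 2005 to 23 February 2005 + 57 = 21 April 2005; done 17 March 2005, which is between those dates.
(5) due by 15 January 2005 + 93 days = 18 April 2005; done 21 March 2005 — timely.
(6) due by 1 April 2005 + 30 days = 1 May 2005; completed 28 April 2005, before the deadline.

Yes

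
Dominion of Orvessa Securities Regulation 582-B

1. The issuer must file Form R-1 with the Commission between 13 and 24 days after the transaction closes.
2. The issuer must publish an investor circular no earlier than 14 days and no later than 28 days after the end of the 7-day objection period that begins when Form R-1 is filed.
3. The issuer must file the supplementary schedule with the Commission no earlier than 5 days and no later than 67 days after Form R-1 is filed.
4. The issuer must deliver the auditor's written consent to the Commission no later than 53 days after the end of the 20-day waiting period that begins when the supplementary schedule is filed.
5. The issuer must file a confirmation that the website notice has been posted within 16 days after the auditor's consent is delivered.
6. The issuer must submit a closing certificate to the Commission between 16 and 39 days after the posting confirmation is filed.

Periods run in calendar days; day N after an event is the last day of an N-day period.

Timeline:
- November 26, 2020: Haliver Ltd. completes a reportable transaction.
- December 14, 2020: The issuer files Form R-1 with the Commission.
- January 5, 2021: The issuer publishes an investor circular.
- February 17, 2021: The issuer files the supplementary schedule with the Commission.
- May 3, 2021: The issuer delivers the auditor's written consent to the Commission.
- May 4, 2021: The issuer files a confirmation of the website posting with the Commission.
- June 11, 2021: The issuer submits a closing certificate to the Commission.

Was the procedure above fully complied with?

Step 1: the window is 13–24 days after November 26, 2020 (when the transaction closes), so December 9, 2020 through December 20, 2020; December 14, 2020 falls inside that range.
Step 2: the window is 14–28 days after December 21, 2020 (end of the 7-day objection period, which began when Form R-1 is filed on December 14, 2020), so January 4, 2021 through January 18, 2021; done January 5, 2021 — within the window.
Step 3: the window is 5–67 days after December 14, 2020 (when Form R-1 is filed), so December 19, 2020 through February 19, 2021; done February 17, 2021, which is between those dates.
Step 4: 53 days after March 9, 2021 (end of the 20-day waiting period, which began when the supplementary schedule is filed on February 17, 2021) is May 1, 2021; done May 3, 2021 — 2 days late.

No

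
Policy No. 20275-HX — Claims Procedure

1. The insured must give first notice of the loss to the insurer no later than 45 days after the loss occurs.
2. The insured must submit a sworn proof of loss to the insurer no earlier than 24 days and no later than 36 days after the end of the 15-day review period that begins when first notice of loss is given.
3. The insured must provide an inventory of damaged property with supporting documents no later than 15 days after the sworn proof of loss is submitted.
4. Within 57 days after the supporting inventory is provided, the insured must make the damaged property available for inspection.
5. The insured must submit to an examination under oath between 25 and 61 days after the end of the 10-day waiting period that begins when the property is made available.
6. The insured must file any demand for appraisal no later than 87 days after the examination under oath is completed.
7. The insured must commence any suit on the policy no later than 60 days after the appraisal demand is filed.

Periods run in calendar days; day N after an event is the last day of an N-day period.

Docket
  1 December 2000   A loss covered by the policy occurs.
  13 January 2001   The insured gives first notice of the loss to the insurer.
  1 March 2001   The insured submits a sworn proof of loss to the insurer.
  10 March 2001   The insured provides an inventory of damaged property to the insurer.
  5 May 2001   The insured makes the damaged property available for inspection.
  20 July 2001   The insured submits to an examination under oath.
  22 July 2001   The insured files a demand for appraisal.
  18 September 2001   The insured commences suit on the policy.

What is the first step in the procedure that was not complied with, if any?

Step 1: 45 days after 1 December 2000 (when the loss occurs) is 15 January 2001; 13 January 2001 is within that limit.
Step 2: the window is 24–36 days after 28 January 2001 (end of the 15-day review period, which began when first notice of loss is given on 13 January 2001), so 21 February 2001 through 5 March 2001; done 1 March 2001, which is between those dates.
Step 3: 15 days after 1 March 2001 (when the sworn proof of loss is submitted) is 16 March 2001; done 10 March 2001 — timely.
Step 4: 57 days after 10 March 2001 (when the supporting inventory is provided) is 6 May 2001; completed 5 May 2001, before the deadline.
Step 5: the window is 25–61 days after 15 May 2001 (end of the 10-day waiting period, which began when the property is made available on 5 May 2001), so 9 June 2001 through 15 July 2001; 20 July 2001 is 5 days past the end of the window.
That is the first point of non-compliance.

Step 5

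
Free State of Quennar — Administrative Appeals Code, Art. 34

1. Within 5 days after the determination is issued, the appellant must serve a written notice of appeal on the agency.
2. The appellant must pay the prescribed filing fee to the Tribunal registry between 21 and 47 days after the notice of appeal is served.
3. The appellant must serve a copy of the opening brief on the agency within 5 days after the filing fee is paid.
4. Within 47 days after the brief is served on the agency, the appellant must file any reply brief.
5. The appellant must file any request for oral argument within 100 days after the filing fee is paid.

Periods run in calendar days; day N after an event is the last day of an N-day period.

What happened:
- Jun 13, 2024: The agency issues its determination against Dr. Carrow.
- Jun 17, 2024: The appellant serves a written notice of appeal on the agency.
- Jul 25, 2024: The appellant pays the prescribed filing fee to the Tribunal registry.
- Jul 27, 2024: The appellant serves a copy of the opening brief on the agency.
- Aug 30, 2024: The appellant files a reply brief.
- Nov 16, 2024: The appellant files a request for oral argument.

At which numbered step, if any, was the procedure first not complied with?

Step 1 — counting 5 days from Jun 13, 2024 (when the determination is issued) gives a deadline of Jun 18, 2024; completed Jun 17, 2024, before the deadline.
Step 2 — 21 and 47 days from Jun 17, 2024 (when the notice of appeal is served) are Jul 8, 2024 and Aug 3, 2024 respectively; Jul 25, 2024 falls inside that range.
Step 3 — counting 5 days from Jul 25, 2024 (when the filing fee is paid) gives a deadline of Jul 30, 2024; completed Jul 27, 2024, before the deadline.
Step 4 — counting 47 days from Jul 27, 2024 (when the brief is served on the agency) gives a deadline of Sep 12, 2024; done Aug 30, 2024 — timely.
Step 5 — counting 100 days from Jul 25, 2024 (when the filing fee is paid) gives a deadline of Nov 2, 2024; done Nov 16, 2024 — 14 days late.

Step 5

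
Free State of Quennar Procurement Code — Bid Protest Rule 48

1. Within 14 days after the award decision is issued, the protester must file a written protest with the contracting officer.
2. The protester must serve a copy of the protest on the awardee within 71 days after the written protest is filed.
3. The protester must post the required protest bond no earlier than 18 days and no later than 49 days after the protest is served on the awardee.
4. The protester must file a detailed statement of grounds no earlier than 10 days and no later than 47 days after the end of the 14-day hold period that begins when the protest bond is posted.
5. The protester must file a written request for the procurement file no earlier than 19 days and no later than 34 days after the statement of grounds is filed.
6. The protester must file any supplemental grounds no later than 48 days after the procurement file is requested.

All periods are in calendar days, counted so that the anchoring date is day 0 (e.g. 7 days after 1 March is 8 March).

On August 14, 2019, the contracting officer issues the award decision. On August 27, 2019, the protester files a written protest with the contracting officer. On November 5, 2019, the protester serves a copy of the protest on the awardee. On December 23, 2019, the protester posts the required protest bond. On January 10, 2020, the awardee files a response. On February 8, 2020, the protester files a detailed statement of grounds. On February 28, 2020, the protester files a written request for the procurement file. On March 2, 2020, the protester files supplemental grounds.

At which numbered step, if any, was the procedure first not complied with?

None — every step was satisfied

Step 1 — counting 14 days from August 14, 2019 (when the award decision is issued) gives a deadline of August 28, 2019; completed August 27, 2019, before the deadline.
Step 2 — counting 71 days from August 27, 2019 (when the written protest is filed) gives a deadline of November 6, 2019; completed November 5, 2019, before the deadline.
Step 3 — 18 and 49 days from November 5, 2019 (when the protest is served on the awardee) are November 23, 2019 and December 24, 2019 respectively; December 23, 2019 falls inside that range.
Step 4 — 10 and 47 days from January 6, 2020 (end of the 14-day hold period, which began when the protest bond is posted on December 23, 2019) are January 16, 2020 and February 22, 2020 respectively; done February 8, 2020 — within the window.
Step 5 — 19 and 34 days from February 8, 2020 (when the statement of grounds is filed) are February 27, 2020 and March 13, 2020 respectively; done February 28, 2020 — within the window.
Step 6 — counting 48 days from February 28, 2020 (when the procurement file is requested) gives a deadline of April 16, 2020; March 2, 2020 is within that limit.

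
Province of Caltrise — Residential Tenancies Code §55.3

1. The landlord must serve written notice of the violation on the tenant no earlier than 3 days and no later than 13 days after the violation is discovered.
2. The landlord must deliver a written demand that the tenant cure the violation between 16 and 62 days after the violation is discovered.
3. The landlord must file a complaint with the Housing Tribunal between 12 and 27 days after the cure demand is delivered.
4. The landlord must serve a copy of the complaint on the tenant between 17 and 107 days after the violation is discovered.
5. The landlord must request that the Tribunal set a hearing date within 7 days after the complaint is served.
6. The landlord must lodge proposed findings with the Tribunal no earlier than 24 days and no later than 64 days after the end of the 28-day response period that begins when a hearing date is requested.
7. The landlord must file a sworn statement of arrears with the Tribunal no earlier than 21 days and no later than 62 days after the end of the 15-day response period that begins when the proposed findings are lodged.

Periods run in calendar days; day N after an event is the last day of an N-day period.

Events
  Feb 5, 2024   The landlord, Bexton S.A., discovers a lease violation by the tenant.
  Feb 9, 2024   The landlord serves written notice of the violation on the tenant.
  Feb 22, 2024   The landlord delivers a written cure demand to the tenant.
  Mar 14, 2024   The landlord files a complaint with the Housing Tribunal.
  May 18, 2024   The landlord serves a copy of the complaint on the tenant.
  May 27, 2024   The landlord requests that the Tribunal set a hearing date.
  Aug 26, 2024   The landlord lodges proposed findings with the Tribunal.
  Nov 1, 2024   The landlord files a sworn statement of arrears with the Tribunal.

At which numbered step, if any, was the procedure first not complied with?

(1) the permitted window runs from Feb 5, 2024 + 3 = Feb 8, 2024 to Feb 5, 2024 + 13 = Feb 18, 2024; done Feb 9, 2024 — within the window.
(2) the permitted window runs from Feb 5, 2024 + 16 = Feb 21, 2024 to Feb 5, 2024 + 62 = Apr 7, 2024; done Feb 22, 2024, which is between those dates.
(3) the permitted window runs from Feb 22, 2024 + 12 = Mar 5, 2024 to Feb 22, 2024 + 27 = Mar 20, 2024; Mar 14, 2024 falls inside that range.
(4) the permitted window runs from Feb 5, 2024 + 17 = Feb 22, 2024 to Feb 5, 2024 + 107 = May 22, 2024; done May 18, 2024 — within the window.
(5) due by May 18, 2024 + 7 days = May 25, 2024; May 27, 2024 misses that deadline by 2 days.
No need to go further; step 5 was not satisfied.

Step 5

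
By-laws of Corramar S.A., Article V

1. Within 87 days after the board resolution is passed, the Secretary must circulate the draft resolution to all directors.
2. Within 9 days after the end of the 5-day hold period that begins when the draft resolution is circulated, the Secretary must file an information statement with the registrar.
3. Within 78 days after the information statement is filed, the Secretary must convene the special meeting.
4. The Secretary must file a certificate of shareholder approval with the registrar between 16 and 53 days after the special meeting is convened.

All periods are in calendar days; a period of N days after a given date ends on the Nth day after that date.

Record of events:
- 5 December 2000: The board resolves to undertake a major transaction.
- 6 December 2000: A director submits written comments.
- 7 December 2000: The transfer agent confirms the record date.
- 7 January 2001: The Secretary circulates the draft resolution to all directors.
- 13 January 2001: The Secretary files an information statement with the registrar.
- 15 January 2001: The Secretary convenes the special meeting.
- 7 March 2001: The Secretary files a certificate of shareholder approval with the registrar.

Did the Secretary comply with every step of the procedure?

Step 1: 87 days after 5 December 2000 (when the board resolution is passed) is 2 March 2001; done 7 January 2001 — timely.
Step 2: 9 days after 12 January 2001 (end of the 5-day hold period, which began when the draft resolution is circulated on 7 January 2001) is 21 January 2001; 13 January 2001 is within that limit.
Step 3: 78 days after 13 January 2001 (when the information statement is filed) is 1 April 2001; done 15 January 2001 — timely.
Step 4: the window is 16–53 days after 15 January 2001 (when the special meeting is convened), so 31 January 2001 through 9 March 2001; done 7 March 2001, which is between those dates.

Yes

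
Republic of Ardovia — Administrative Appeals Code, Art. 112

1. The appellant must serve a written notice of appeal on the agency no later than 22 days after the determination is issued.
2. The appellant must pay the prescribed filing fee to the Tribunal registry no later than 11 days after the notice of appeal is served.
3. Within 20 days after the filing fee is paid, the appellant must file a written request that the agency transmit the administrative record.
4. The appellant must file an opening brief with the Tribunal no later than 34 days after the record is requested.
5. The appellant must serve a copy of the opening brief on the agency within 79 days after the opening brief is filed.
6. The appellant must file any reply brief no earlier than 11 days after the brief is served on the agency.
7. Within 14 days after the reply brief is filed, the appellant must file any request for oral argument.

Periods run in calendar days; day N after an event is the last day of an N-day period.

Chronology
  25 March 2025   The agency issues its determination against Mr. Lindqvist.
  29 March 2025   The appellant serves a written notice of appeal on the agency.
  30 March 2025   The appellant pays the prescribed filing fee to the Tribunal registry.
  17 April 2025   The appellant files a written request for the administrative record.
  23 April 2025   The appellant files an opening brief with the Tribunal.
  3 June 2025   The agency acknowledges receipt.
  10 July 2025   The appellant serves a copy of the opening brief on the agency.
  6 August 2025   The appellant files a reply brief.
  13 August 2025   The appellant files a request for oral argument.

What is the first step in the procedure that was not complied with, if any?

None — every step was satisfied

(1) due by 25 March 2025 + 22 days = 16 April 2025; completed 29 March 2025, before the deadline.
(2) due by 29 March 2025 + 11 days = 9 April 2025; done 30 March 2025 — timely.
(3) due by 30 March 2025 + 20 days = 19 April 2025; completed 17 April 2025, before the deadline.
(4) due by 17 April 2025 + 34 days = 21 May 2025; 23 April 2025 is within that limit.
(5) due by 23 April 2025 + 79 days = 11 July 2025; 10 July 2025 is within that limit.
(6) permitted from 10 July 2025 + 11 days = 21 July 2025 onward; 6 August 2025 is on or after that date.
(7) due by 6 August 2025 + 14 days = 20 August 2025; completed 13 August 2025, before the deadline.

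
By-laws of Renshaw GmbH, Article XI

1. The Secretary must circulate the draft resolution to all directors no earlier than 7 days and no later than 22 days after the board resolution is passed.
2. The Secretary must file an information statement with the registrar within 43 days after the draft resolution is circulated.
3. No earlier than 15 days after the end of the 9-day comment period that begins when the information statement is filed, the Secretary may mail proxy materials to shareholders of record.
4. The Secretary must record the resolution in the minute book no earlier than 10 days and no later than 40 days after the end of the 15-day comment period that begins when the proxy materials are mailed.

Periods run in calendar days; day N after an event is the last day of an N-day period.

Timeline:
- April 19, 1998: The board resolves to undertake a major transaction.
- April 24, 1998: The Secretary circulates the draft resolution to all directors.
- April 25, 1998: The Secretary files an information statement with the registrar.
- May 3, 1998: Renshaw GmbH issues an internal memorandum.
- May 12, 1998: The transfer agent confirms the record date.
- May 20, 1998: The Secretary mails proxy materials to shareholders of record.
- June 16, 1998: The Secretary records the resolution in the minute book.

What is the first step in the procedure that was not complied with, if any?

Step 1

(1) the permitted window runs from April 19, 1998 + 7 = April 26, 1998 to April 19, 1998 + 22 = May 11, 1998; done April 24, 1998 — 2 days before the window opened.
The procedure was therefore not followed at step 1.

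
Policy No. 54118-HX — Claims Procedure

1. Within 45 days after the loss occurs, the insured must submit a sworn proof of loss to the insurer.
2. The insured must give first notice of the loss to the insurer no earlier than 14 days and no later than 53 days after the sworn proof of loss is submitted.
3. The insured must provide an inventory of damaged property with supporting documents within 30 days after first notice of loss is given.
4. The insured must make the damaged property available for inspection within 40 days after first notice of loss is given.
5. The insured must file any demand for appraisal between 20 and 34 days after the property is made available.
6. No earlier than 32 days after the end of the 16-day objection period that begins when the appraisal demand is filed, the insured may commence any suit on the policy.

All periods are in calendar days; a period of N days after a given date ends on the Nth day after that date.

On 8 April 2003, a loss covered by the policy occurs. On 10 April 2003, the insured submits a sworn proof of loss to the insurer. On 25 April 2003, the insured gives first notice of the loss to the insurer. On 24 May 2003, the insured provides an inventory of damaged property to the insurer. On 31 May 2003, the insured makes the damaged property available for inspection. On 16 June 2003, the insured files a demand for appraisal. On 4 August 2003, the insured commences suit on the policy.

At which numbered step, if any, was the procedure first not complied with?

Step 1: 45 days after 8 April 2003 (when the loss occurs) is 23 May 2003; completed 10 April 2003, before the deadline.
Step 2: the window is 14–53 days after 10 April 2003 (when the sworn proof of loss is submitted), so 24 April 2003 through 2 June 2003; done 25 April 2003 — within the window.
Step 3: 30 days after 25 April 2003 (when first notice of loss is given) is 25 May 2003; done 24 May 2003 — timely.
Step 4: 40 days after 25 April 2003 (when first notice of loss is given) is 4 June 2003; done 31 May 2003 — timely.
Step 5: the window is 20–34 days after 31 May 2003 (when the property is made available), so 20 June 2003 through 4 July 2003; done 16 June 2003 — 4 days before the window opened.
The analysis stops there.

Step 5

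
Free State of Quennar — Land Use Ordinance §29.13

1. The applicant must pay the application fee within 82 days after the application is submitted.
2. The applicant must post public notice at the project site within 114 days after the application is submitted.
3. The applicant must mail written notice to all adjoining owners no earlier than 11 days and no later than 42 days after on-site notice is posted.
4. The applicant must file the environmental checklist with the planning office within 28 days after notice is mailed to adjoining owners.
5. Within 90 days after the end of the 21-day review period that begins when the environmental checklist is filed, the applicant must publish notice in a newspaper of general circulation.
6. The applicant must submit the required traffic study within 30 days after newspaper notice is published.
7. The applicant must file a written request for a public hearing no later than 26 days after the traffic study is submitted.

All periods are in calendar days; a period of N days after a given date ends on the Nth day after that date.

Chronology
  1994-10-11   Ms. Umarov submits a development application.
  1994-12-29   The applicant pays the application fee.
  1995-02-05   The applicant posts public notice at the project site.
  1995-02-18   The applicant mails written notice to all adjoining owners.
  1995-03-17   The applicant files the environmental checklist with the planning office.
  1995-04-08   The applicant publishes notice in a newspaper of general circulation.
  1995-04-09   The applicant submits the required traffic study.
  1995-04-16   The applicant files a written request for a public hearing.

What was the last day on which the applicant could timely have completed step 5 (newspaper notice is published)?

1995-07-06

The environmental checklist is filed on 1995-03-17; the 21-day review period therefore ends 1995-04-07, and step 5 runs from that date. 90 days after 1995-04-07 is 1995-07-06.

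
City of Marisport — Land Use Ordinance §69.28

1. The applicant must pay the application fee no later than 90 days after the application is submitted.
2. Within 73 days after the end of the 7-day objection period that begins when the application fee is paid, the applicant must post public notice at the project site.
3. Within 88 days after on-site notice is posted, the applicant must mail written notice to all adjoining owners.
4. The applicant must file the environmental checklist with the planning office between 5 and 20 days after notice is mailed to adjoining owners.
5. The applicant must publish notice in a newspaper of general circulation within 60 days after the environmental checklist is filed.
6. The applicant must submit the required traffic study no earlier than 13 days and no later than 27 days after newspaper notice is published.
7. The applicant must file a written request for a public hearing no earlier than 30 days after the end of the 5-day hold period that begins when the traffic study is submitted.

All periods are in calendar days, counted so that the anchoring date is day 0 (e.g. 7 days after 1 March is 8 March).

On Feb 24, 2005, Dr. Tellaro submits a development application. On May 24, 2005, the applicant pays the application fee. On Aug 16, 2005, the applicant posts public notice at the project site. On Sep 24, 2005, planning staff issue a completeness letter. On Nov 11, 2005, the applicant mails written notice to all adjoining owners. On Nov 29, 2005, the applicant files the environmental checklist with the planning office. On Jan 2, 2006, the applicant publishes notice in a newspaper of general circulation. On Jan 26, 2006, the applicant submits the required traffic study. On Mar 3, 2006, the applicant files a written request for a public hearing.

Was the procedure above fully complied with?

Step 1: 90 days after Feb 24, 2005 (when the application is submitted) is May 25, 2005; completed May 24, 2005, before the deadline.
Step 2: 73 days after May 31, 2005 (end of the 7-day objection period, which began when the application fee is paid on May 24, 2005) is Aug 12, 2005; not done until Aug 16, 2005, 4 days after the deadline.
No need to go further; step 2 was not satisfied.

No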